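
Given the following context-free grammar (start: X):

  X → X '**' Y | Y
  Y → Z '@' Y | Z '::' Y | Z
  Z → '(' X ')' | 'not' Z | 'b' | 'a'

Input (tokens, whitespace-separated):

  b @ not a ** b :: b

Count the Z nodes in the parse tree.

[X [X [Y [Z b] @ [Y [Z not [Z a]]]]] ** [Y [Z b] :: [Y [Z b]]]]

5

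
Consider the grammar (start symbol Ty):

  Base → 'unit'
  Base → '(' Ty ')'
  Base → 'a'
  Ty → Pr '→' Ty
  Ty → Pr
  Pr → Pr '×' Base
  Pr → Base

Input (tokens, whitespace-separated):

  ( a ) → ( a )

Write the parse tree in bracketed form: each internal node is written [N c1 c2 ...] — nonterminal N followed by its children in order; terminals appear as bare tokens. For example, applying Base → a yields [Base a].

Ty
Pr → Ty
Base → Ty
( Ty ) → Ty
( Pr ) → Ty
( Base ) → Ty
( a ) → Ty
( a ) → Pr
( a ) → Base
( a ) → ( Ty )
( a ) → ( Pr )
( a ) → ( Base )
( a ) → ( a )

[Ty [Pr [Base ( [Ty [Pr [Base a]]] )]] → [Ty [Pr [Base ( [Ty [Pr [Base a]]] )]]]]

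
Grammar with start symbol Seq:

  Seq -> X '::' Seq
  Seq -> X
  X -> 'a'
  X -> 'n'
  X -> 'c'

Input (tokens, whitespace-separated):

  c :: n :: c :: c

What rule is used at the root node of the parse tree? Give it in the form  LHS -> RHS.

[Seq [X c] :: [Seq [X n] :: [Seq [X c] :: [Seq [X c]]]]]

Seq -> X '::' Seq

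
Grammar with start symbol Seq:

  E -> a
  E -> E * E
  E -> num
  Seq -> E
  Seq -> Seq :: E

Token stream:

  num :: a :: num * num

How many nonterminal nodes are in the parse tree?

[Seq [Seq [Seq [E num]] :: [E a]] :: [E [E num] * [E num]]]

8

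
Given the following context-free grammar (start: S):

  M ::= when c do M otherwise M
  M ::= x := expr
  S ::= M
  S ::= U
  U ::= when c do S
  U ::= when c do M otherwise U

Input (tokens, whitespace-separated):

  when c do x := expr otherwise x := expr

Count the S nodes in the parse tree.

[S [M when c do [M x := expr] otherwise [M x := expr]]]

1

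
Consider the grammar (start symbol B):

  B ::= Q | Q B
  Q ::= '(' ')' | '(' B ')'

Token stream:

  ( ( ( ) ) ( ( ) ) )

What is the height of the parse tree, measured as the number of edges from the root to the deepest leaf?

[B [Q ( [B [Q ( [B [Q ( )]] )] [B [Q ( [B [Q ( )]] )]]] )]]

7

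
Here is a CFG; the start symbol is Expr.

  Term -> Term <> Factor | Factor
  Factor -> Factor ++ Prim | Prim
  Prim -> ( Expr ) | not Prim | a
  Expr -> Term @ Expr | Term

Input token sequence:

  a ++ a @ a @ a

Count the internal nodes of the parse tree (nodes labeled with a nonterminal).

[Expr [Term [Factor [Factor [Prim a]] ++ [Prim a]]] @ [Expr [Term [Factor [Prim a]]] @ [Expr [Term [Factor [Prim a]]]]]]

14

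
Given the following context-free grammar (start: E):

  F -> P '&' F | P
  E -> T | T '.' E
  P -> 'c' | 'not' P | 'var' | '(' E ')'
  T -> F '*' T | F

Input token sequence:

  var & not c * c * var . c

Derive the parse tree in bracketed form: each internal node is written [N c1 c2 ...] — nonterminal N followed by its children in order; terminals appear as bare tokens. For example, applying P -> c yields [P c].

E
T . E
F * T . E
P & F * T . E
var & F * T . E
var & P * T . E
var & not P * T . E
var & not c * T . E
var & not c * F * T . E
var & not c * P * T . E
var & not c * c * T . E
var & not c * c * F . E
var & not c * c * P . E
var & not c * c * var . E
var & not c * c * var . T
var & not c * c * var . F
var & not c * c * var . P
var & not c * c * var . c

[E [T [F [P var] & [F [P not [P c]]]] * [T [F [P c]] * [T [F [P var]]]]] . [E [T [F [P c]]]]]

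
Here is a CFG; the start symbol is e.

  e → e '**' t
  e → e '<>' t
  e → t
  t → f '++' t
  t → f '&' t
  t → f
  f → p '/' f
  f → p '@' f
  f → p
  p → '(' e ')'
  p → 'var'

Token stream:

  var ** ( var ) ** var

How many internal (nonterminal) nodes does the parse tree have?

[e [e [e [t [f [p var]]]] ** [t [f [p ( [e [t [f [p var]]]] )]]]] ** [t [f [p var]]]]

16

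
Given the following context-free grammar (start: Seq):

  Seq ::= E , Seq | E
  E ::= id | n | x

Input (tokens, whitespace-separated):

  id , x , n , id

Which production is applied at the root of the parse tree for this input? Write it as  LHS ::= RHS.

Seq ::= E , Seq

[Seq [E id] , [Seq [E x] , [Seq [E n] , [Seq [E id]]]]]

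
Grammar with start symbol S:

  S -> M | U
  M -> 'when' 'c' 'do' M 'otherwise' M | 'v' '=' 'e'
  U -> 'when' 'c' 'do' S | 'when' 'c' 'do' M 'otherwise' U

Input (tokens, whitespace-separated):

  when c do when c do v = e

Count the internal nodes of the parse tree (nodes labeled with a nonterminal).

[S [U when c do [S [U when c do [S [M v = e]]]]]]

6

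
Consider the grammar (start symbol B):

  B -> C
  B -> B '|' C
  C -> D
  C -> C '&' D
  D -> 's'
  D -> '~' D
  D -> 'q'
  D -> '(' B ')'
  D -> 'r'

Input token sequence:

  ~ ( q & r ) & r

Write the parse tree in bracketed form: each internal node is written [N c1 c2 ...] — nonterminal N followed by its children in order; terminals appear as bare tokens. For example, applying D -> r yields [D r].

B
C
C & D
D & D
~ D & D
~ ( B ) & D
~ ( C ) & D
~ ( C & D ) & D
~ ( D & D ) & D
~ ( q & D ) & D
~ ( q & r ) & D
~ ( q & r ) & r

[B [C [C [D ~ [D ( [B [C [C [D q]] & [D r]]] )]]] & [D r]]]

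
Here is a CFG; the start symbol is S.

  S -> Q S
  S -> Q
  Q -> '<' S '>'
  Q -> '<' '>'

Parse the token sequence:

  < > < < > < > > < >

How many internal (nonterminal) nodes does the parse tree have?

10

[S [Q < >] [S [Q < [S [Q < >] [S [Q < >]]] >] [S [Q < >]]]]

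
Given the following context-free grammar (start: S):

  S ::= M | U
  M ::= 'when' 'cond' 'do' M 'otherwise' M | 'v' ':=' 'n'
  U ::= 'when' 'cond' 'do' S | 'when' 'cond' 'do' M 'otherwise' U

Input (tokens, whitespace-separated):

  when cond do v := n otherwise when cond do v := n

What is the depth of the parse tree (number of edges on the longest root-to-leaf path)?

[S [U when cond do [M v := n] otherwise [U when cond do [S [M v := n]]]]]

5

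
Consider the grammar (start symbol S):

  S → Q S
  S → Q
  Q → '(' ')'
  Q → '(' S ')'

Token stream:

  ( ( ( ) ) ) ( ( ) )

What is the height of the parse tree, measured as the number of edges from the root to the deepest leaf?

6

[S [Q ( [S [Q ( [S [Q ( )]] )]] )] [S [Q ( [S [Q ( )]] )]]]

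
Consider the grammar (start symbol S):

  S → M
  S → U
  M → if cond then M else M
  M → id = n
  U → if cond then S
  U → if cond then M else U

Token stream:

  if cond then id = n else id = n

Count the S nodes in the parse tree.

1

[S [M if cond then [M id = n] else [M id = n]]]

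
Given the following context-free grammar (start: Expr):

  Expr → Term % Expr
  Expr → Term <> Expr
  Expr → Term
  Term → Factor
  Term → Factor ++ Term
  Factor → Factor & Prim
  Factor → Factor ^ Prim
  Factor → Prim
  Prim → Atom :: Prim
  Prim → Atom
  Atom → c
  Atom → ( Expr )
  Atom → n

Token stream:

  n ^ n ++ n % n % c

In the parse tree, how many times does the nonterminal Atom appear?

[Expr [Term [Factor [Factor [Prim [Atom n]]] ^ [Prim [Atom n]]] ++ [Term [Factor [Prim [Atom n]]]]] % [Expr [Term [Factor [Prim [Atom n]]]] % [Expr [Term [Factor [Prim [Atom c]]]]]]]

5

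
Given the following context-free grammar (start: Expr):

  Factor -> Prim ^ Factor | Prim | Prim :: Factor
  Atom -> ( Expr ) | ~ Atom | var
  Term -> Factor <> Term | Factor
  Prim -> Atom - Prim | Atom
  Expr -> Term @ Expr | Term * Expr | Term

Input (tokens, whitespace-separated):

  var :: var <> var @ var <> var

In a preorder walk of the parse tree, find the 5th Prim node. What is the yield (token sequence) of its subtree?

var

[Expr [Term [Factor [Prim [Atom var]] :: [Factor [Prim [Atom var]]]] <> [Term [Factor [Prim [Atom var]]]]] @ [Expr [Term [Factor [Prim [Atom var]]] <> [Term [Factor [Prim [Atom var]]]]]]]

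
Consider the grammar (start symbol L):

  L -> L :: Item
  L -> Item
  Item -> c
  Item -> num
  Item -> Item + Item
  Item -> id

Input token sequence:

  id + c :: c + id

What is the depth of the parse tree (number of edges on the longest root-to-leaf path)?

[L [L [Item [Item id] + [Item c]]] :: [Item [Item c] + [Item id]]]

4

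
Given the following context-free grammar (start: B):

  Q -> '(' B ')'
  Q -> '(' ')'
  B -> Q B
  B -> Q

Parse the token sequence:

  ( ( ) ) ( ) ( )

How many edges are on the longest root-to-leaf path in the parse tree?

4

[B [Q ( [B [Q ( )]] )] [B [Q ( )] [B [Q ( )]]]]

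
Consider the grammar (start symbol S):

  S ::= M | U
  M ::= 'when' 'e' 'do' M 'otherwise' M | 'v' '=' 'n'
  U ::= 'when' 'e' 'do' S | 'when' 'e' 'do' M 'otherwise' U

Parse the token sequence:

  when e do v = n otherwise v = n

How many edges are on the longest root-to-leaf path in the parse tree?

3

[S [M when e do [M v = n] otherwise [M v = n]]]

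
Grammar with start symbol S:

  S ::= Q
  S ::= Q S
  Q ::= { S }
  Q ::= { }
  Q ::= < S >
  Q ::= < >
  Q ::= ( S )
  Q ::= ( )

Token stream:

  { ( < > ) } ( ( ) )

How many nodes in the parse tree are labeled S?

[S [Q { [S [Q ( [S [Q < >]] )]] }] [S [Q ( [S [Q ( )]] )]]]

5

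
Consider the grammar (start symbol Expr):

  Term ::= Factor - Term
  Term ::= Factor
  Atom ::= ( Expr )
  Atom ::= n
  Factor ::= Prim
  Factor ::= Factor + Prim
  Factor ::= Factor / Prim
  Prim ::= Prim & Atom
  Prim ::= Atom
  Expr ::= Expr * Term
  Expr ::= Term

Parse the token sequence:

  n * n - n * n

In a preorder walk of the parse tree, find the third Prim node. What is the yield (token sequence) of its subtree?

[Expr [Expr [Expr [Term [Factor [Prim [Atom n]]]]] * [Term [Factor [Prim [Atom n]]] - [Term [Factor [Prim [Atom n]]]]]] * [Term [Factor [Prim [Atom n]]]]]

n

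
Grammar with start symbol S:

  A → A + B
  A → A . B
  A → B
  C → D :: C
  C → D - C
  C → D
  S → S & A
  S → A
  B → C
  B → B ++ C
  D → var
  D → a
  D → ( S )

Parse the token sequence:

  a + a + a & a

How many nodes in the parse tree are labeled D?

4

[S [S [A [A [A [B [C [D a]]]] + [B [C [D a]]]] + [B [C [D a]]]]] & [A [B [C [D a]]]]]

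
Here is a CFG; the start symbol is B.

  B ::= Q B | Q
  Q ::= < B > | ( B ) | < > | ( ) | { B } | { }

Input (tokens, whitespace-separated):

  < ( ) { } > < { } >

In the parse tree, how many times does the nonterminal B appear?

[B [Q < [B [Q ( )] [B [Q { }]]] >] [B [Q < [B [Q { }]] >]]]

5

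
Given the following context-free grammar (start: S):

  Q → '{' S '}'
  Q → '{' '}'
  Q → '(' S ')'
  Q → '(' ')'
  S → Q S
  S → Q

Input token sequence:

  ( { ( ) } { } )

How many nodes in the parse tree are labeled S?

[S [Q ( [S [Q { [S [Q ( )]] }] [S [Q { }]]] )]]

4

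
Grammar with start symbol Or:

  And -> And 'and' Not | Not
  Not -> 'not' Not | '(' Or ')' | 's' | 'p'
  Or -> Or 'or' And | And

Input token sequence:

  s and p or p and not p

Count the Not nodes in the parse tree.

5

[Or [Or [And [And [Not s]] and [Not p]]] or [And [And [Not p]] and [Not not [Not p]]]]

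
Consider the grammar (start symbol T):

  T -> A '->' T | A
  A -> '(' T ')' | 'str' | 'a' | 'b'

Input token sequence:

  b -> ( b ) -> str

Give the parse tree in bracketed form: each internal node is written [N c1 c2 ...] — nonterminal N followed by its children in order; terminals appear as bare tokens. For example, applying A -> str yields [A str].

T
A -> T
b -> T
b -> A -> T
b -> ( T ) -> T
b -> ( A ) -> T
b -> ( b ) -> T
b -> ( b ) -> A
b -> ( b ) -> str

[T [A b] -> [T [A ( [T [A b]] )] -> [T [A str]]]]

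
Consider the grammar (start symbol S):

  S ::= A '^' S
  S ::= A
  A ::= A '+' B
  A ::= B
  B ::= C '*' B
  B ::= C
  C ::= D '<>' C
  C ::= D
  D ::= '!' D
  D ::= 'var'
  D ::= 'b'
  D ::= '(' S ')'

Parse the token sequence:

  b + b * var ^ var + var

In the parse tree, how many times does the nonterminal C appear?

5

[S [A [A [B [C [D b]]]] + [B [C [D b]] * [B [C [D var]]]]] ^ [S [A [A [B [C [D var]]]] + [B [C [D var]]]]]]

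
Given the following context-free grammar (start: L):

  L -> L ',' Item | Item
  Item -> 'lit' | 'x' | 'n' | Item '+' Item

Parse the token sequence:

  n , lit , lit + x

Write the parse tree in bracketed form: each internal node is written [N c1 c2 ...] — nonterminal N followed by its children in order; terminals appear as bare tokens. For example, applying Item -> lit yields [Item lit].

[L [L [L [Item n]] , [Item lit]] , [Item [Item lit] + [Item x]]]

L
L , Item
L , Item , Item
Item , Item , Item
n , Item , Item
n , lit , Item
n , lit , Item + Item
n , lit , lit + Item
n , lit , lit + x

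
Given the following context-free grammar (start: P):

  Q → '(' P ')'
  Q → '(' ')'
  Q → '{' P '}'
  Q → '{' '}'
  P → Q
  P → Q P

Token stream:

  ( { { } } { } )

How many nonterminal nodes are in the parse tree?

[P [Q ( [P [Q { [P [Q { }]] }] [P [Q { }]]] )]]

8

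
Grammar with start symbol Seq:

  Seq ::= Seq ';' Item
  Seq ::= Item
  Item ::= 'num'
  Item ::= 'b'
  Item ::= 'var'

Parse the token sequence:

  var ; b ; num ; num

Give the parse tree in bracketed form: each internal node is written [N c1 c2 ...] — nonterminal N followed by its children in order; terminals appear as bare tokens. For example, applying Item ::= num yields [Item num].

[Seq [Seq [Seq [Seq [Item var]] ; [Item b]] ; [Item num]] ; [Item num]]

Seq
Seq ; Item
Seq ; Item ; Item
Seq ; Item ; Item ; Item
Item ; Item ; Item ; Item
var ; Item ; Item ; Item
var ; b ; Item ; Item
var ; b ; num ; Item
var ; b ; num ; num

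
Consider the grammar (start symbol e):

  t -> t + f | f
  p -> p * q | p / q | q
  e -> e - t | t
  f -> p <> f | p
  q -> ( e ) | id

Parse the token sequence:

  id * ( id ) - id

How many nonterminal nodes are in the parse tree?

[e [e [t [f [p [p [q id]] * [q ( [e [t [f [p [q id]]]]] )]]]]] - [t [f [p [q id]]]]]

17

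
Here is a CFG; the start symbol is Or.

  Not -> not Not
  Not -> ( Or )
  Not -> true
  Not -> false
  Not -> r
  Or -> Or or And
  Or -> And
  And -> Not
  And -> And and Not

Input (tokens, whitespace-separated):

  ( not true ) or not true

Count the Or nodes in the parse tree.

[Or [Or [And [Not ( [Or [And [Not not [Not true]]]] )]]] or [And [Not not [Not true]]]]

3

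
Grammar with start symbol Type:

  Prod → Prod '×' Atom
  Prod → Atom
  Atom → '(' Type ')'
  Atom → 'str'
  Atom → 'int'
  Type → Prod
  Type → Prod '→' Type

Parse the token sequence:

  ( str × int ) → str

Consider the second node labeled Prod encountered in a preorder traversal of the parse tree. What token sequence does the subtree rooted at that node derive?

str × int

[Type [Prod [Atom ( [Type [Prod [Prod [Atom str]] × [Atom int]]] )]] → [Type [Prod [Atom str]]]]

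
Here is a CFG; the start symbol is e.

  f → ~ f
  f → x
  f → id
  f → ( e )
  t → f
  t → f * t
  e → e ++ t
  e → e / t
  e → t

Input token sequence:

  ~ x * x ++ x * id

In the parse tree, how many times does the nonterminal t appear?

[e [e [t [f ~ [f x]] * [t [f x]]]] ++ [t [f x] * [t [f id]]]]

4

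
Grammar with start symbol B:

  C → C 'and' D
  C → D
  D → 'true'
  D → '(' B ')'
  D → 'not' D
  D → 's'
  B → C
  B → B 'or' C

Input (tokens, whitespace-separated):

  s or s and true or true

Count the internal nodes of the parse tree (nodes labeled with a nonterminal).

[B [B [B [C [D s]]] or [C [C [D s]] and [D true]]] or [C [D true]]]

11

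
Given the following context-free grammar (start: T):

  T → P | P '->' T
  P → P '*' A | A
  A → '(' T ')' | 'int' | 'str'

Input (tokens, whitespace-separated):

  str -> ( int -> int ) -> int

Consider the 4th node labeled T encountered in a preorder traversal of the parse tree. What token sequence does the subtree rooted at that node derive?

[T [P [A str]] -> [T [P [A ( [T [P [A int]] -> [T [P [A int]]]] )]] -> [T [P [A int]]]]]

int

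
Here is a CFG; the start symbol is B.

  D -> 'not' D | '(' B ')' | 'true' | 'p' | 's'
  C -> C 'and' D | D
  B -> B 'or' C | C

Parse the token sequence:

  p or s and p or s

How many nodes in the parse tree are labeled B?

3

[B [B [B [C [D p]]] or [C [C [D s]] and [D p]]] or [C [D s]]]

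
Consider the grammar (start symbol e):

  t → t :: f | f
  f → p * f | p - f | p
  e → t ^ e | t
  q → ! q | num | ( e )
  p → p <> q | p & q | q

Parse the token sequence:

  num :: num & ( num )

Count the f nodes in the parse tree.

[e [t [t [f [p [q num]]]] :: [f [p [p [q num]] & [q ( [e [t [f [p [q num]]]]] )]]]]]

3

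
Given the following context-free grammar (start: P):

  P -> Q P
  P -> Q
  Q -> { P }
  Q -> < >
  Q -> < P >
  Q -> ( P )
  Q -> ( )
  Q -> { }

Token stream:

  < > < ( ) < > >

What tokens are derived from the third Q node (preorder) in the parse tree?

( )

[P [Q < >] [P [Q < [P [Q ( )] [P [Q < >]]] >]]]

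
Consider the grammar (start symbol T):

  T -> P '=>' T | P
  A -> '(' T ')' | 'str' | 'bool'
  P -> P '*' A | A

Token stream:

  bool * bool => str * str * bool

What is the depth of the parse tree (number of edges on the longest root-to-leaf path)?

6

[T [P [P [A bool]] * [A bool]] => [T [P [P [P [A str]] * [A str]] * [A bool]]]]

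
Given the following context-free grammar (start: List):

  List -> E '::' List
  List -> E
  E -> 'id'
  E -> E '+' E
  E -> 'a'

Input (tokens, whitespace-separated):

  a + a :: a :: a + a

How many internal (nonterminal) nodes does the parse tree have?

[List [E [E a] + [E a]] :: [List [E a] :: [List [E [E a] + [E a]]]]]

10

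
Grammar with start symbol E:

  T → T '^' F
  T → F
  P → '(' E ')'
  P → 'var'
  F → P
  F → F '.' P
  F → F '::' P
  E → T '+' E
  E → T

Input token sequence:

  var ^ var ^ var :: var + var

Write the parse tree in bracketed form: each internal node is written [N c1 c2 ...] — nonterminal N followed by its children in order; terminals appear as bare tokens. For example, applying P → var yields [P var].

[E [T [T [T [F [P var]]] ^ [F [P var]]] ^ [F [F [P var]] :: [P var]]] + [E [T [F [P var]]]]]

E
T + E
T ^ F + E
T ^ F ^ F + E
F ^ F ^ F + E
P ^ F ^ F + E
var ^ F ^ F + E
var ^ P ^ F + E
var ^ var ^ F + E
var ^ var ^ F :: P + E
var ^ var ^ P :: P + E
var ^ var ^ var :: P + E
var ^ var ^ var :: var + E
var ^ var ^ var :: var + T
var ^ var ^ var :: var + F
var ^ var ^ var :: var + P
var ^ var ^ var :: var + var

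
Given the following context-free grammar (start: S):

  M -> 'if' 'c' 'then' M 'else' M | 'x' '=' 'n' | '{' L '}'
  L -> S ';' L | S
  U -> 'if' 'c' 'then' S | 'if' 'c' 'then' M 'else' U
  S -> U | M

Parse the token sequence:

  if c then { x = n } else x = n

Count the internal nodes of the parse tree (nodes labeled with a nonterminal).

7

[S [M if c then [M { [L [S [M x = n]]] }] else [M x = n]]]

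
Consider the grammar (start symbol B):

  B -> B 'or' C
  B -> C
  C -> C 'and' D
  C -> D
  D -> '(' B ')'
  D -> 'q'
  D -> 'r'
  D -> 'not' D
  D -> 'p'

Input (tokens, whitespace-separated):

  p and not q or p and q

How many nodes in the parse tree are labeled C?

[B [B [C [C [D p]] and [D not [D q]]]] or [C [C [D p]] and [D q]]]

4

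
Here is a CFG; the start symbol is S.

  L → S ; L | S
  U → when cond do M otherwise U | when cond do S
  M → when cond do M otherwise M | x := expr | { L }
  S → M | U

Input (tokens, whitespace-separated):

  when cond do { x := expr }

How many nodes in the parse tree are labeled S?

3

[S [U when cond do [S [M { [L [S [M x := expr]]] }]]]]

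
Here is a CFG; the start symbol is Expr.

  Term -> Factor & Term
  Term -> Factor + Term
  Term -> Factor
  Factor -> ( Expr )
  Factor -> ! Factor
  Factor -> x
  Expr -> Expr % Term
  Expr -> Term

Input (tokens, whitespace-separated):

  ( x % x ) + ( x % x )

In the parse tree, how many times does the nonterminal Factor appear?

6

[Expr [Term [Factor ( [Expr [Expr [Term [Factor x]]] % [Term [Factor x]]] )] + [Term [Factor ( [Expr [Expr [Term [Factor x]]] % [Term [Factor x]]] )]]]]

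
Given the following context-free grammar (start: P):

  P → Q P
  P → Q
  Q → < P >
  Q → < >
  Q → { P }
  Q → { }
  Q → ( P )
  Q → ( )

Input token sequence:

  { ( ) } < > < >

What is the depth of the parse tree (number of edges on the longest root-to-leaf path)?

[P [Q { [P [Q ( )]] }] [P [Q < >] [P [Q < >]]]]

4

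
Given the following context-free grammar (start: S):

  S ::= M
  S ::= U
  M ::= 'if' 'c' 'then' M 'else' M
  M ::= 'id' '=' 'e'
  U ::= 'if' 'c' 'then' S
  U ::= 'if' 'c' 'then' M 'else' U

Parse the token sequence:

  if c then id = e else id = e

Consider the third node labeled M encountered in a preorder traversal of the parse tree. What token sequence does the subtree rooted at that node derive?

[S [M if c then [M id = e] else [M id = e]]]

id = e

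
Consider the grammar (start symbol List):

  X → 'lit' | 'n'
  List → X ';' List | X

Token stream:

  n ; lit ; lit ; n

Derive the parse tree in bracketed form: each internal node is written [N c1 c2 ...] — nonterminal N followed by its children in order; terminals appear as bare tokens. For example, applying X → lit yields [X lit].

[List [X n] ; [List [X lit] ; [List [X lit] ; [List [X n]]]]]

List
X ; List
n ; List
n ; X ; List
n ; lit ; List
n ; lit ; X ; List
n ; lit ; lit ; List
n ; lit ; lit ; X
n ; lit ; lit ; n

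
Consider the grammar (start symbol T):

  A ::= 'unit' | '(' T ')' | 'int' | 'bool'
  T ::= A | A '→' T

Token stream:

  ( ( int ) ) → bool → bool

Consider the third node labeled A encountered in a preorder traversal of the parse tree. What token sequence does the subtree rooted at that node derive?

int

[T [A ( [T [A ( [T [A int]] )]] )] → [T [A bool] → [T [A bool]]]]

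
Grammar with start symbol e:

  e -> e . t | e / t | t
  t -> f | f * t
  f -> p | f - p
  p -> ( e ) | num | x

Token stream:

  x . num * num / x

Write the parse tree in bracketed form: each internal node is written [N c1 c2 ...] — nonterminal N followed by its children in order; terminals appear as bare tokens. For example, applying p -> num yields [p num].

[e [e [e [t [f [p x]]]] . [t [f [p num]] * [t [f [p num]]]]] / [t [f [p x]]]]

e
e / t
e . t / t
t . t / t
f . t / t
p . t / t
x . t / t
x . f * t / t
x . p * t / t
x . num * t / t
x . num * f / t
x . num * p / t
x . num * num / t
x . num * num / f
x . num * num / p
x . num * num / x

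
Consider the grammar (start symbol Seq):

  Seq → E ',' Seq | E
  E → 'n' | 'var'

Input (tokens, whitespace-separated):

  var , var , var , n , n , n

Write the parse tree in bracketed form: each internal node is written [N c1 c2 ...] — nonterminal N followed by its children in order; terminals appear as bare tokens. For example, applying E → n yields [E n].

Seq
E , Seq
var , Seq
var , E , Seq
var , var , Seq
var , var , E , Seq
var , var , var , Seq
var , var , var , E , Seq
var , var , var , n , Seq
var , var , var , n , E , Seq
var , var , var , n , n , Seq
var , var , var , n , n , E
var , var , var , n , n , n

[Seq [E var] , [Seq [E var] , [Seq [E var] , [Seq [E n] , [Seq [E n] , [Seq [E n]]]]]]]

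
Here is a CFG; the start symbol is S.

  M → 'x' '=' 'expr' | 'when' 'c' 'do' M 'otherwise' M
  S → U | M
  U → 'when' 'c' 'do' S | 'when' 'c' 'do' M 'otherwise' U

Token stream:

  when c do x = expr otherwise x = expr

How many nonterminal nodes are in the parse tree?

[S [M when c do [M x = expr] otherwise [M x = expr]]]

4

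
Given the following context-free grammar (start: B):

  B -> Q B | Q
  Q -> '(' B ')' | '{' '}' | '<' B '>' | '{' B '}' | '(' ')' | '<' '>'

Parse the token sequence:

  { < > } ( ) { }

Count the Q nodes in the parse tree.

[B [Q { [B [Q < >]] }] [B [Q ( )] [B [Q { }]]]]

4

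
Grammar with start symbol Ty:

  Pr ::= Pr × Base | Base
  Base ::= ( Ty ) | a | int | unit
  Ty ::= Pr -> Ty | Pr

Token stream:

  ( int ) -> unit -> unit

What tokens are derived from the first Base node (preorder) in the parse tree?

( int )

[Ty [Pr [Base ( [Ty [Pr [Base int]]] )]] -> [Ty [Pr [Base unit]] -> [Ty [Pr [Base unit]]]]]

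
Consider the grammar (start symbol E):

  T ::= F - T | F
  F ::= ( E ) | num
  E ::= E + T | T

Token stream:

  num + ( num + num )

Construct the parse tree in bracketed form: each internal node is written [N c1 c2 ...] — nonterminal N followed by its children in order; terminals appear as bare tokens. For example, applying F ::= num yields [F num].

[E [E [T [F num]]] + [T [F ( [E [E [T [F num]]] + [T [F num]]] )]]]

E
E + T
T + T
F + T
num + T
num + F
num + ( E )
num + ( E + T )
num + ( T + T )
num + ( F + T )
num + ( num + T )
num + ( num + F )
num + ( num + num )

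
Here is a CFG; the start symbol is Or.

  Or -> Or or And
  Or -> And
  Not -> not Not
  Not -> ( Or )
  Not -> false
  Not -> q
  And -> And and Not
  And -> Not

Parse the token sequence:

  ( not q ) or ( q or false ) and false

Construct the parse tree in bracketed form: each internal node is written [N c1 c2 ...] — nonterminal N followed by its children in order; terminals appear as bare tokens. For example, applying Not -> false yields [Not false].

[Or [Or [And [Not ( [Or [And [Not not [Not q]]]] )]]] or [And [And [Not ( [Or [Or [And [Not q]]] or [And [Not false]]] )]] and [Not false]]]

Or
Or or And
And or And
Not or And
( Or ) or And
( And ) or And
( Not ) or And
( not Not ) or And
( not q ) or And
( not q ) or And and Not
( not q ) or Not and Not
( not q ) or ( Or ) and Not
( not q ) or ( Or or And ) and Not
( not q ) or ( And or And ) and Not
( not q ) or ( Not or And ) and Not
( not q ) or ( q or And ) and Not
( not q ) or ( q or Not ) and Not
( not q ) or ( q or false ) and Not
( not q ) or ( q or false ) and false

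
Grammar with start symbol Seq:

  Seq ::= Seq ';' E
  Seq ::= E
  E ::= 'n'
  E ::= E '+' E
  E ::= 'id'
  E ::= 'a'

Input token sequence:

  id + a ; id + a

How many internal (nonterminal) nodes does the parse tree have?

[Seq [Seq [E [E id] + [E a]]] ; [E [E id] + [E a]]]

8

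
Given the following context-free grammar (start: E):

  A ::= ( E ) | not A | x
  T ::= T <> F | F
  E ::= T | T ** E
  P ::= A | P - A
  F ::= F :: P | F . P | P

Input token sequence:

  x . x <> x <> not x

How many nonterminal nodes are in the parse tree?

[E [T [T [T [F [F [P [A x]]] . [P [A x]]]] <> [F [P [A x]]]] <> [F [P [A not [A x]]]]]]

17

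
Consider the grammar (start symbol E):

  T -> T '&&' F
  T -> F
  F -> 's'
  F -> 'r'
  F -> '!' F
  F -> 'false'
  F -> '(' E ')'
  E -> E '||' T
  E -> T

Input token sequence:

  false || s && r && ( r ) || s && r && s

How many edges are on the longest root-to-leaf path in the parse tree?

[E [E [E [T [F false]]] || [T [T [T [F s]] && [F r]] && [F ( [E [T [F r]]] )]]] || [T [T [T [F s]] && [F r]] && [F s]]]

7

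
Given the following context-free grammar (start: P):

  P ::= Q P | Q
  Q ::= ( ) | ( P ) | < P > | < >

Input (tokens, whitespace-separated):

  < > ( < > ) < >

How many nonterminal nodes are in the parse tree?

[P [Q < >] [P [Q ( [P [Q < >]] )] [P [Q < >]]]]

8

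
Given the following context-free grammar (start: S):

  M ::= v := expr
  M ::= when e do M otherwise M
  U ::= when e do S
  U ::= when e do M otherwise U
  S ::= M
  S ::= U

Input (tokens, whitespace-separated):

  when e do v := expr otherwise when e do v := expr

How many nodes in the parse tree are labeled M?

[S [U when e do [M v := expr] otherwise [U when e do [S [M v := expr]]]]]

2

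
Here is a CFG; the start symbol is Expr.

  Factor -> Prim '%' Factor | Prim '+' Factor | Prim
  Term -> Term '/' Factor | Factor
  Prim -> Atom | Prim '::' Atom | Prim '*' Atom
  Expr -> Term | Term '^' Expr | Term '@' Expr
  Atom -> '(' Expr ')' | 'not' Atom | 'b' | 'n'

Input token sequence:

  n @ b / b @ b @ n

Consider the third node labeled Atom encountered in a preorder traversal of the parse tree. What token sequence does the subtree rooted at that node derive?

b

[Expr [Term [Factor [Prim [Atom n]]]] @ [Expr [Term [Term [Factor [Prim [Atom b]]]] / [Factor [Prim [Atom b]]]] @ [Expr [Term [Factor [Prim [Atom b]]]] @ [Expr [Term [Factor [Prim [Atom n]]]]]]]]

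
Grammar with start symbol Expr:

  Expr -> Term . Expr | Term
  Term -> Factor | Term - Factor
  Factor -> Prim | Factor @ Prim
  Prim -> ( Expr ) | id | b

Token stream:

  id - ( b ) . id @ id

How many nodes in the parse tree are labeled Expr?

3

[Expr [Term [Term [Factor [Prim id]]] - [Factor [Prim ( [Expr [Term [Factor [Prim b]]]] )]]] . [Expr [Term [Factor [Factor [Prim id]] @ [Prim id]]]]]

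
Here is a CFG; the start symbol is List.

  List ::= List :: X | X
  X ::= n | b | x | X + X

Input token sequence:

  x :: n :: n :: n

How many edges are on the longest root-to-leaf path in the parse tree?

[List [List [List [List [X x]] :: [X n]] :: [X n]] :: [X n]]

5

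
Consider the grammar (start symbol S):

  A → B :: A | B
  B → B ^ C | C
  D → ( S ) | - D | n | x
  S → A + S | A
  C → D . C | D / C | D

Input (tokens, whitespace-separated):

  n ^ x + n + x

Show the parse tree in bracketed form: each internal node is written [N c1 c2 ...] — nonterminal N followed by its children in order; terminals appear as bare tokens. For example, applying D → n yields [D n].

S
A + S
B + S
B ^ C + S
C ^ C + S
D ^ C + S
n ^ C + S
n ^ D + S
n ^ x + S
n ^ x + A + S
n ^ x + B + S
n ^ x + C + S
n ^ x + D + S
n ^ x + n + S
n ^ x + n + A
n ^ x + n + B
n ^ x + n + C
n ^ x + n + D
n ^ x + n + x

[S [A [B [B [C [D n]]] ^ [C [D x]]]] + [S [A [B [C [D n]]]] + [S [A [B [C [D x]]]]]]]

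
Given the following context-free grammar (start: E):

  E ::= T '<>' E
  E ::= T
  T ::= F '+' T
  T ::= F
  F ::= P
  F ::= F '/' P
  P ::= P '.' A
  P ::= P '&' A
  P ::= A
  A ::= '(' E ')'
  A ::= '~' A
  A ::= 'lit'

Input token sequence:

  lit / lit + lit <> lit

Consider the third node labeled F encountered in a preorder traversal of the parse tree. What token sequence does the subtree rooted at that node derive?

[E [T [F [F [P [A lit]]] / [P [A lit]]] + [T [F [P [A lit]]]]] <> [E [T [F [P [A lit]]]]]]

lit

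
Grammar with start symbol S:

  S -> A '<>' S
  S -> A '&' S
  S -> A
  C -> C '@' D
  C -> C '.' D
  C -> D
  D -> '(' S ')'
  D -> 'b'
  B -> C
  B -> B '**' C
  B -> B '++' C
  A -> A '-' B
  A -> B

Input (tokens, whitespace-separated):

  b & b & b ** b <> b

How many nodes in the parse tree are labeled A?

4

[S [A [B [C [D b]]]] & [S [A [B [C [D b]]]] & [S [A [B [B [C [D b]]] ** [C [D b]]]] <> [S [A [B [C [D b]]]]]]]]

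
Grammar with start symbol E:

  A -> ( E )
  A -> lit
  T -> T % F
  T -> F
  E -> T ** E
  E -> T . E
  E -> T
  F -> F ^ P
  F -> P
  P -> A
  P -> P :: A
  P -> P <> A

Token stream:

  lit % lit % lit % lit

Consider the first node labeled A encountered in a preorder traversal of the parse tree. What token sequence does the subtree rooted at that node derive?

lit

[E [T [T [T [T [F [P [A lit]]]] % [F [P [A lit]]]] % [F [P [A lit]]]] % [F [P [A lit]]]]]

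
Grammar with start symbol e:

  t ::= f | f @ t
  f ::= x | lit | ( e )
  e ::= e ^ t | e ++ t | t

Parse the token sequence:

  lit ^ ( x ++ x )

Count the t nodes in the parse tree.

[e [e [t [f lit]]] ^ [t [f ( [e [e [t [f x]]] ++ [t [f x]]] )]]]

4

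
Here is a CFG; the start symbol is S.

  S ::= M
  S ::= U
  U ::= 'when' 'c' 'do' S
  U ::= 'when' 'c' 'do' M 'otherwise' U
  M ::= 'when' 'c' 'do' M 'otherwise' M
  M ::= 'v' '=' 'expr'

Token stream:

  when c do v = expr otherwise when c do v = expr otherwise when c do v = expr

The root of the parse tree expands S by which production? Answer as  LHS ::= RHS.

S ::= U

[S [U when c do [M v = expr] otherwise [U when c do [M v = expr] otherwise [U when c do [S [M v = expr]]]]]]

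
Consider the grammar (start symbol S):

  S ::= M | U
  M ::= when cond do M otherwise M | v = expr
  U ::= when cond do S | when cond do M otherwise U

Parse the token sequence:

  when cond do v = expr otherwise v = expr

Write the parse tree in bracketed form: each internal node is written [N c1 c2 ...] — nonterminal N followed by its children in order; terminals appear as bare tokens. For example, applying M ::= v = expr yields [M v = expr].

S
M
when cond do M otherwise M
when cond do v = expr otherwise M
when cond do v = expr otherwise v = expr

[S [M when cond do [M v = expr] otherwise [M v = expr]]]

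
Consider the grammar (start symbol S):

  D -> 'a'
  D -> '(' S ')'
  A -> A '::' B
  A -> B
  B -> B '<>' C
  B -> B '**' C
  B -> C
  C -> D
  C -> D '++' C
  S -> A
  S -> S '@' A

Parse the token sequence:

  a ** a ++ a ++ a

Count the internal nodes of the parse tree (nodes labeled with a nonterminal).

[S [A [B [B [C [D a]]] ** [C [D a] ++ [C [D a] ++ [C [D a]]]]]]]

12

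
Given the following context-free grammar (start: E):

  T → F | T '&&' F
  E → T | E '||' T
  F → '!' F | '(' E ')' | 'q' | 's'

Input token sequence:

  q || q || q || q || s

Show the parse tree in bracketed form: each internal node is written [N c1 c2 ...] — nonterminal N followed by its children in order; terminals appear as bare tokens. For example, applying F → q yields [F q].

E
E || T
E || T || T
E || T || T || T
E || T || T || T || T
T || T || T || T || T
F || T || T || T || T
q || T || T || T || T
q || F || T || T || T
q || q || T || T || T
q || q || F || T || T
q || q || q || T || T
q || q || q || F || T
q || q || q || q || T
q || q || q || q || F
q || q || q || q || s

[E [E [E [E [E [T [F q]]] || [T [F q]]] || [T [F q]]] || [T [F q]]] || [T [F s]]]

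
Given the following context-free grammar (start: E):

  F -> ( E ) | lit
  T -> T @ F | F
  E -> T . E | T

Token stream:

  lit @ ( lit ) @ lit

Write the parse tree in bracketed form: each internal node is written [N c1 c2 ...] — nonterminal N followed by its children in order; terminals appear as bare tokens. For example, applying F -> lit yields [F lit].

E
T
T @ F
T @ F @ F
F @ F @ F
lit @ F @ F
lit @ ( E ) @ F
lit @ ( T ) @ F
lit @ ( F ) @ F
lit @ ( lit ) @ F
lit @ ( lit ) @ lit

[E [T [T [T [F lit]] @ [F ( [E [T [F lit]]] )]] @ [F lit]]]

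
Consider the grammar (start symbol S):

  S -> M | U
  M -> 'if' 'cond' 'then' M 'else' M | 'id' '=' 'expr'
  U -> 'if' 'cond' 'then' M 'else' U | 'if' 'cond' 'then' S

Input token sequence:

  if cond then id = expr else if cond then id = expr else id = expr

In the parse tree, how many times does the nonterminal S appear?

[S [M if cond then [M id = expr] else [M if cond then [M id = expr] else [M id = expr]]]]

1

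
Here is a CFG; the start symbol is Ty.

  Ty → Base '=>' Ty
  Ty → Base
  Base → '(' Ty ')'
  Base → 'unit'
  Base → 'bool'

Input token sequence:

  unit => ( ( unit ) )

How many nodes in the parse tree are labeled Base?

4

[Ty [Base unit] => [Ty [Base ( [Ty [Base ( [Ty [Base unit]] )]] )]]]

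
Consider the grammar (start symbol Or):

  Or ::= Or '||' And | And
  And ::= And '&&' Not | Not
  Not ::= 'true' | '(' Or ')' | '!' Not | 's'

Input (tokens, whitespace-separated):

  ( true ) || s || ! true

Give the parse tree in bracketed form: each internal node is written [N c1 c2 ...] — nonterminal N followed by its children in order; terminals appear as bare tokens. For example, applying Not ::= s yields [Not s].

[Or [Or [Or [And [Not ( [Or [And [Not true]]] )]]] || [And [Not s]]] || [And [Not ! [Not true]]]]

Or
Or || And
Or || And || And
And || And || And
Not || And || And
( Or ) || And || And
( And ) || And || And
( Not ) || And || And
( true ) || And || And
( true ) || Not || And
( true ) || s || And
( true ) || s || Not
( true ) || s || ! Not
( true ) || s || ! true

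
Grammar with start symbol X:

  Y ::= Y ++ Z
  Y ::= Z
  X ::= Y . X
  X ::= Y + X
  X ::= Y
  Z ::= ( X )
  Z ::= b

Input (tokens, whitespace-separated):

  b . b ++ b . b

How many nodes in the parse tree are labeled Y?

4

[X [Y [Z b]] . [X [Y [Y [Z b]] ++ [Z b]] . [X [Y [Z b]]]]]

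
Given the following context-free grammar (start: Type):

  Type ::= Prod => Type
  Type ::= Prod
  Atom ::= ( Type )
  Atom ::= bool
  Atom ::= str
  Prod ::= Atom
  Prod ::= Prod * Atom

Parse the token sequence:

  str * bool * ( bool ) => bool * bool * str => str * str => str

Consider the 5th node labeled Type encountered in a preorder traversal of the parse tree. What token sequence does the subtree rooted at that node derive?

[Type [Prod [Prod [Prod [Atom str]] * [Atom bool]] * [Atom ( [Type [Prod [Atom bool]]] )]] => [Type [Prod [Prod [Prod [Atom bool]] * [Atom bool]] * [Atom str]] => [Type [Prod [Prod [Atom str]] * [Atom str]] => [Type [Prod [Atom str]]]]]]

str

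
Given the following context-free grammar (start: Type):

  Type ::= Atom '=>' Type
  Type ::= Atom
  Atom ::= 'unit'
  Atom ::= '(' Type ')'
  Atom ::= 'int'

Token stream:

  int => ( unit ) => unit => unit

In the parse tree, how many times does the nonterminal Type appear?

[Type [Atom int] => [Type [Atom ( [Type [Atom unit]] )] => [Type [Atom unit] => [Type [Atom unit]]]]]

5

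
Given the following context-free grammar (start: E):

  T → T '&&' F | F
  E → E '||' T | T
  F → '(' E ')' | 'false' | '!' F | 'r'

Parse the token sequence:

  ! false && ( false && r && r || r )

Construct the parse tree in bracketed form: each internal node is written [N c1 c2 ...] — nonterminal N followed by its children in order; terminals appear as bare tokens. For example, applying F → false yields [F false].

[E [T [T [F ! [F false]]] && [F ( [E [E [T [T [T [F false]] && [F r]] && [F r]]] || [T [F r]]] )]]]

E
T
T && F
F && F
! F && F
! false && F
! false && ( E )
! false && ( E || T )
! false && ( T || T )
! false && ( T && F || T )
! false && ( T && F && F || T )
! false && ( F && F && F || T )
! false && ( false && F && F || T )
! false && ( false && r && F || T )
! false && ( false && r && r || T )
! false && ( false && r && r || F )
! false && ( false && r && r || r )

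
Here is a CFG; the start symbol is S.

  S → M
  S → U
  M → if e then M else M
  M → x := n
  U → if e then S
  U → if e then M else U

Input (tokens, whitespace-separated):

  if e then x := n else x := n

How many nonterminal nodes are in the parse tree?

4

[S [M if e then [M x := n] else [M x := n]]]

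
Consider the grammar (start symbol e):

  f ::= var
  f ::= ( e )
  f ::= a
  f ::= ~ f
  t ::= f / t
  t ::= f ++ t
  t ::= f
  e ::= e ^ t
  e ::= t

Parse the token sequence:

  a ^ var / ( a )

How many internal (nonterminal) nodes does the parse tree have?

[e [e [t [f a]]] ^ [t [f var] / [t [f ( [e [t [f a]]] )]]]]

11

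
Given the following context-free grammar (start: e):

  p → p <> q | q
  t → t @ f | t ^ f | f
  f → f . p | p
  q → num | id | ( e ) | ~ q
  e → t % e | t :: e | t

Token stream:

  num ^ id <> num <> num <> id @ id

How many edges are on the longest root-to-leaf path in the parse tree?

[e [t [t [t [f [p [q num]]]] ^ [f [p [p [p [p [q id]] <> [q num]] <> [q num]] <> [q id]]]] @ [f [p [q id]]]]]

9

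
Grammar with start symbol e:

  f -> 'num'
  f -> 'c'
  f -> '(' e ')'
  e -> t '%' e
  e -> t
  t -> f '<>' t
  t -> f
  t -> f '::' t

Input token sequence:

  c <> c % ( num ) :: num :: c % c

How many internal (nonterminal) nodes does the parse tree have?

[e [t [f c] <> [t [f c]]] % [e [t [f ( [e [t [f num]]] )] :: [t [f num] :: [t [f c]]]] % [e [t [f c]]]]]

18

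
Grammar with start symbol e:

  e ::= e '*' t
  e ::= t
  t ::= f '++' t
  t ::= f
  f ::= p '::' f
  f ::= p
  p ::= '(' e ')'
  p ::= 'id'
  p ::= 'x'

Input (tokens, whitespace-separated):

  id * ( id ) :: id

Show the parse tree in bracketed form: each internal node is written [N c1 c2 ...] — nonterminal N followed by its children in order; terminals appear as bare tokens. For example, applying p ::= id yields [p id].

[e [e [t [f [p id]]]] * [t [f [p ( [e [t [f [p id]]]] )] :: [f [p id]]]]]

e
e * t
t * t
f * t
p * t
id * t
id * f
id * p :: f
id * ( e ) :: f
id * ( t ) :: f
id * ( f ) :: f
id * ( p ) :: f
id * ( id ) :: f
id * ( id ) :: p
id * ( id ) :: id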